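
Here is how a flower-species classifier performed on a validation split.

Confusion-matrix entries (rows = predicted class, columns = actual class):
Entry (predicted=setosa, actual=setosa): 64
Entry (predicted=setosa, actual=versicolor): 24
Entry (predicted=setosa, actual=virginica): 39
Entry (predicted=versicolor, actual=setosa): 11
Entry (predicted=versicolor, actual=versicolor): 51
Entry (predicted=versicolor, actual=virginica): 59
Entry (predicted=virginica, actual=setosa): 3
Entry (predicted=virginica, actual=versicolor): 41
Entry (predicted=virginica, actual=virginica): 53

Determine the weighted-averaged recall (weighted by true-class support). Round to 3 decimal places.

0.487

Per-class recall (TP/(TP+FN)):
  setosa: TP=64, FN=11+3=14 → 64/78 = 0.8205
  versicolor: TP=51, FN=24+41=65 → 51/116 = 0.4397
  virginica: TP=53, FN=39+59=98 → 53/151 = 0.3510
Weighted-recall = Σ (supportᵢ/N)·recallᵢ with N=345: (78/345)·0.8205 + (116/345)·0.4397 + (151/345)·0.3510 = 0.487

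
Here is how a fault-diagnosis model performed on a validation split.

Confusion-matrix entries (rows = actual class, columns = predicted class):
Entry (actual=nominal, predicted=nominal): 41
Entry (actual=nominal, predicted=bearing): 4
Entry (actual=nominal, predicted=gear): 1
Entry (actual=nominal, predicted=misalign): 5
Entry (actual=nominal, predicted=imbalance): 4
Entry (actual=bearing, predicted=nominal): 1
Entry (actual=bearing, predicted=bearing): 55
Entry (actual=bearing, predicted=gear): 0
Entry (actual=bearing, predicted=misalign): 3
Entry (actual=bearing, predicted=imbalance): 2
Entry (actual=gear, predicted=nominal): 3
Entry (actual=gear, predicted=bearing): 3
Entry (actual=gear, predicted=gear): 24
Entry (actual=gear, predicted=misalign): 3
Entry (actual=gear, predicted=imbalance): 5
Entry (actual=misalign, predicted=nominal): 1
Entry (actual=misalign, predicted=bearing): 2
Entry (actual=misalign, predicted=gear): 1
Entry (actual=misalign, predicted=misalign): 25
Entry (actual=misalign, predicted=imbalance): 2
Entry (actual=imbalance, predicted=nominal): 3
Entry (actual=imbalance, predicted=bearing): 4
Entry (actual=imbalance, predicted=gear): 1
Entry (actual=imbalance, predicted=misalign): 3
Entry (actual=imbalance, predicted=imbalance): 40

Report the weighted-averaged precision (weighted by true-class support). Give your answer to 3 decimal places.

0.794

Per-class precision (TP/(TP+FP)):
  nominal: TP=41, FP=1+3+1+3=8 → 41/49 = 0.8367
  bearing: TP=55, FP=4+3+2+4=13 → 55/68 = 0.8088
  gear: TP=24, FP=1+0+1+1=3 → 24/27 = 0.8889
  misalign: TP=25, FP=5+3+3+3=14 → 25/39 = 0.6410
  imbalance: TP=40, FP=4+2+5+2=13 → 40/53 = 0.7547
Weighted-precision = Σ (supportᵢ/N)·precisionᵢ with N=236: (55/236)·0.8367 + (61/236)·0.8088 + (38/236)·0.8889 + (31/236)·0.6410 + (51/236)·0.7547 = 0.794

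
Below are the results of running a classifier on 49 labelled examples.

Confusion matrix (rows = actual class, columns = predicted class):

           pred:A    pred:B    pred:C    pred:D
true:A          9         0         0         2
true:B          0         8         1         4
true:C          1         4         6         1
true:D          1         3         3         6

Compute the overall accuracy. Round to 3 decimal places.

0.592

Accuracy = trace / total = (9+8+6+6=29) / 49 = 29/49 = 0.592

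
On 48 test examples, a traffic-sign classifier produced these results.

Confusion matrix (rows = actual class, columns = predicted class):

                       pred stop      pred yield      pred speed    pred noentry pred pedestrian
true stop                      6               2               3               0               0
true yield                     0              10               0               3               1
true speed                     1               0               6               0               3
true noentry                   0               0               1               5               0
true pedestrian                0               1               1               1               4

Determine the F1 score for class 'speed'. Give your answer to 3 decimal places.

0.571

One-vs-rest for 'speed': TP = diagonal; FP = other classes predicted 'speed'; FN = 'speed' predicted as other.
F1 score = 2·TP/(2·TP+FP+FN).
speed: TP=6, FP=3+0+1+1=5, FN=1+0+0+3=4 → 12/21 = 0.5714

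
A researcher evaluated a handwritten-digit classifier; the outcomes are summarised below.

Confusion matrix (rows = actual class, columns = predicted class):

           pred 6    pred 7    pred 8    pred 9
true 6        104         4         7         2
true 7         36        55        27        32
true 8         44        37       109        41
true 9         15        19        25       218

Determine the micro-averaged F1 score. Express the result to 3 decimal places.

0.627

Micro-averaging pools counts across classes: ΣTP=486, ΣFP=289, ΣFN=289.
Micro-F1 score = 2·TP/(2·TP+FP+FN) on pooled counts = 0.627 (equals overall accuracy in single-label multiclass).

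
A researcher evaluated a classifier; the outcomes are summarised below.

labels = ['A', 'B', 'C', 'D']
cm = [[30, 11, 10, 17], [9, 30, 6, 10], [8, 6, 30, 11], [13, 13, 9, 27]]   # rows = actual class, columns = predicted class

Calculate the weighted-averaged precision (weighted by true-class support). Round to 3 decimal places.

0.489

Per-class precision (TP/(TP+FP)):
  A: TP=30, FP=9+8+13=30 → 30/60 = 0.5000
  B: TP=30, FP=11+6+13=30 → 30/60 = 0.5000
  C: TP=30, FP=10+6+9=25 → 30/55 = 0.5455
  D: TP=27, FP=17+10+11=38 → 27/65 = 0.4154
Weighted-precision = Σ (supportᵢ/N)·precisionᵢ with N=240: (68/240)·0.5000 + (55/240)·0.5000 + (55/240)·0.5455 + (62/240)·0.4154 = 0.489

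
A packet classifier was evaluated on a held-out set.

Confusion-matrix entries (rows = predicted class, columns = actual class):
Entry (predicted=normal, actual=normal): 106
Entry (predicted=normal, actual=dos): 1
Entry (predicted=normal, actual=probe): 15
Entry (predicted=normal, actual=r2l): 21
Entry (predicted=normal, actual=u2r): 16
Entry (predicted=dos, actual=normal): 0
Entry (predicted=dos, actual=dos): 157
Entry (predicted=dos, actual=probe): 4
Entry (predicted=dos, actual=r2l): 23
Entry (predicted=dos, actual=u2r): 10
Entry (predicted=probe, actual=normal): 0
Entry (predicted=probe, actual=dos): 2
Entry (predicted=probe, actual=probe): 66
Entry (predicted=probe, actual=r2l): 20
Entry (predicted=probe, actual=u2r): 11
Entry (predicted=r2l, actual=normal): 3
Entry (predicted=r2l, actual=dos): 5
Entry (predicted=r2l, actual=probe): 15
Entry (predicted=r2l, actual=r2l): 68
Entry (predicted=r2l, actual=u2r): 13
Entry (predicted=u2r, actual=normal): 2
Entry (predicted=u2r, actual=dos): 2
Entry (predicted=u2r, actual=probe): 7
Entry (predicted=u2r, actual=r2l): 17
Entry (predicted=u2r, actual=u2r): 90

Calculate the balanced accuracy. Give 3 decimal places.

0.722

Balanced accuracy = mean of per-class recall.
  normal: recall = 106/111 = 0.9550
  dos: recall = 157/167 = 0.9401
  probe: recall = 66/107 = 0.6168
  r2l: recall = 68/149 = 0.4564
  u2r: recall = 90/140 = 0.6429
Mean = (0.9550 + 0.9401 + 0.6168 + 0.4564 + 0.6429) / 5 = 0.722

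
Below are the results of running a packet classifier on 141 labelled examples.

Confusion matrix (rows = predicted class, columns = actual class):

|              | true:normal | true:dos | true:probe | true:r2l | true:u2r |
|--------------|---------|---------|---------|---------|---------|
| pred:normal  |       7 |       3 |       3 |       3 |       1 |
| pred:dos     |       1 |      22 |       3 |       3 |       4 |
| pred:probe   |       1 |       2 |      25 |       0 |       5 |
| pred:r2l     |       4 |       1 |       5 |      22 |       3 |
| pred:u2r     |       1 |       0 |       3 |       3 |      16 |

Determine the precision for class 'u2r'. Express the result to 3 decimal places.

precision = TP/(TP+FP).
u2r: TP=16, FP=1+0+3+3=7 → 16/23 = 0.6957

0.696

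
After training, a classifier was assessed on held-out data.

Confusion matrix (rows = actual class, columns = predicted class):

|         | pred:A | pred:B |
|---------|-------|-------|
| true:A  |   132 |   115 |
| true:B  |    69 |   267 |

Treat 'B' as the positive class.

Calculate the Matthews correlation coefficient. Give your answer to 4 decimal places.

MCC = (TP·TN − FP·FN) / √((TP+FP)(TP+FN)(TN+FP)(TN+FN))
Numerator = 267·132 − 115·69 = 27309
Denominator = √(382·336·247·201) = √6372291744 = 79826.6356
MCC = 27309 / 79826.6356 = 0.3421

0.3421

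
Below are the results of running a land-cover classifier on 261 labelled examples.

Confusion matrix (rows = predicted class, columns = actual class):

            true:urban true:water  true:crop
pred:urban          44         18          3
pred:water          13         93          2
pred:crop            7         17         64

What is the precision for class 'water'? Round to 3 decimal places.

0.861

Treat 'water' as positive and all other classes as negative.
precision = TP/(TP+FP).
water: TP=93, FP=13+2=15 → 93/108 = 0.8611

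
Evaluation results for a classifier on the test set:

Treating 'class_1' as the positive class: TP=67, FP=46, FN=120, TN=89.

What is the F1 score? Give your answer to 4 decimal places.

0.4467

Precision = TP/(TP+FP) = 67/113 = 0.5929
Recall = TP/(TP+FN) = 67/187 = 0.3583
F1 = 2·TP/(2·TP+FP+FN) = 134/300 = 0.4467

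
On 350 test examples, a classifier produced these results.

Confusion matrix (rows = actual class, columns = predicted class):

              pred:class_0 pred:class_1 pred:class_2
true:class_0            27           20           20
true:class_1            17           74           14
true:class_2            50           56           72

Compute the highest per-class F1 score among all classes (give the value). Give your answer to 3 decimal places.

0.580

Per-class F1 score (2·TP/(2·TP+FP+FN)):
  class_0: TP=27, FP=17+50=67, FN=20+20=40 → 54/161 = 0.3354
  class_1: TP=74, FP=20+56=76, FN=17+14=31 → 148/255 = 0.5804
  class_2: TP=72, FP=20+14=34, FN=50+56=106 → 144/284 = 0.5070
Highest is class 'class_1' with F1 score = 0.580.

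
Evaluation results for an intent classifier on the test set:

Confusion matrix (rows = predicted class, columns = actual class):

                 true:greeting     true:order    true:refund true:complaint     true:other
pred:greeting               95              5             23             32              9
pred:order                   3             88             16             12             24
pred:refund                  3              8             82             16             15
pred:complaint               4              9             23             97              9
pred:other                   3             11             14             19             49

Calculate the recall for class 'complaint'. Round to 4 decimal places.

0.5511

recall = TP/(TP+FN).
complaint: TP=97, FN=32+12+16+19=79 → 97/176 = 0.55114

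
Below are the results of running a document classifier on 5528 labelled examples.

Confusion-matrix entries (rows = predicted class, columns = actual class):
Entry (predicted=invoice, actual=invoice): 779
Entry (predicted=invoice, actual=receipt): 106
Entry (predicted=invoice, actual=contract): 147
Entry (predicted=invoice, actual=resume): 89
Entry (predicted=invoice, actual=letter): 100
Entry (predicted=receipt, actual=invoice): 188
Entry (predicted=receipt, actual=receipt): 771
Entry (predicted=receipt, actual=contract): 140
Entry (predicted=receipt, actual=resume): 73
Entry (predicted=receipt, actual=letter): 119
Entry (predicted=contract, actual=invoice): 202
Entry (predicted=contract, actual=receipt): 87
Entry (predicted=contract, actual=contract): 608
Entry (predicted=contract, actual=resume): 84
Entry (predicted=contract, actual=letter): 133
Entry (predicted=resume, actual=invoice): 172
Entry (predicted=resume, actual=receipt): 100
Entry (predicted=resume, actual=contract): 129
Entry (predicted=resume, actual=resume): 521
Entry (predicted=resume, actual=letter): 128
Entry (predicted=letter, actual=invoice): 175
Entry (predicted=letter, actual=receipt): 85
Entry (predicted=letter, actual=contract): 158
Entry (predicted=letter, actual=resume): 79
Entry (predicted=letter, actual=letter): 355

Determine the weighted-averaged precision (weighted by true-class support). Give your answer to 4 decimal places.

0.5547

Per-class precision (TP/(TP+FP)):
  invoice: TP=779, FP=106+147+89+100=442 → 779/1221 = 0.63800
  receipt: TP=771, FP=188+140+73+119=520 → 771/1291 = 0.59721
  contract: TP=608, FP=202+87+84+133=506 → 608/1114 = 0.54578
  resume: TP=521, FP=172+100+129+128=529 → 521/1050 = 0.49619
  letter: TP=355, FP=175+85+158+79=497 → 355/852 = 0.41667
Weighted-precision = Σ (supportᵢ/N)·precisionᵢ with N=5528: (1516/5528)·0.63800 + (1149/5528)·0.59721 + (1182/5528)·0.54578 + (846/5528)·0.49619 + (835/5528)·0.41667 = 0.5547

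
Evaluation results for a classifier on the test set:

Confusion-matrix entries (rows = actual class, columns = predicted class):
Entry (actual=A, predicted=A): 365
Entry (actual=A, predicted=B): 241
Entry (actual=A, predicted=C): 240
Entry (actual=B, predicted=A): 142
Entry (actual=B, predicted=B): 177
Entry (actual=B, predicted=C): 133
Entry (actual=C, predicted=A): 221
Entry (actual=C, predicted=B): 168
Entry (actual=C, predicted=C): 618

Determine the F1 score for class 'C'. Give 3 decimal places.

0.619

F1 score = 2·TP/(2·TP+FP+FN).
C: TP=618, FP=240+133=373, FN=221+168=389 → 1236/1998 = 0.6186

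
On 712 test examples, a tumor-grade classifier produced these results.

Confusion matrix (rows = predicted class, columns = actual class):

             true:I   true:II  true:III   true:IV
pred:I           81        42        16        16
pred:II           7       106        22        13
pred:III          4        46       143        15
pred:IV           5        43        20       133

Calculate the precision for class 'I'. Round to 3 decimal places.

Treat 'I' as positive and all other classes as negative.
precision = TP/(TP+FP).
I: TP=81, FP=42+16+16=74 → 81/155 = 0.5226

0.523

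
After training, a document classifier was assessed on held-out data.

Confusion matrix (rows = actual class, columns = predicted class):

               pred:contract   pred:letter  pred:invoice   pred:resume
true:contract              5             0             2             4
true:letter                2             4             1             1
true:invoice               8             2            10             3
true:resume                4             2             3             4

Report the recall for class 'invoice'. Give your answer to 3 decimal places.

Treat 'invoice' as positive and all other classes as negative.
recall = TP/(TP+FN).
invoice: TP=10, FN=8+2+3=13 → 10/23 = 0.4348

0.435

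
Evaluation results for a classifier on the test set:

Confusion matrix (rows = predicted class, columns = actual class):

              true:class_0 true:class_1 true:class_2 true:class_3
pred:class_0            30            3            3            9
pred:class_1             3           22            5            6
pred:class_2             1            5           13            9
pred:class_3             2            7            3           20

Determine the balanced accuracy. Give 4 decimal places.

Balanced accuracy = mean of per-class recall.
  class_0: recall = 30/36 = 0.83333
  class_1: recall = 22/37 = 0.59459
  class_2: recall = 13/24 = 0.54167
  class_3: recall = 20/44 = 0.45455
Mean = (0.83333 + 0.59459 + 0.54167 + 0.45455) / 4 = 0.6060

0.6060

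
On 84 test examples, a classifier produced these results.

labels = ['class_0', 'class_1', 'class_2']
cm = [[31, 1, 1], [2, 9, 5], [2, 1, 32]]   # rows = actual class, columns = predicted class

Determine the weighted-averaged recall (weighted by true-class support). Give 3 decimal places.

0.857

Per-class recall (TP/(TP+FN)):
  class_0: TP=31, FN=1+1=2 → 31/33 = 0.9394
  class_1: TP=9, FN=2+5=7 → 9/16 = 0.5625
  class_2: TP=32, FN=2+1=3 → 32/35 = 0.9143
Weighted-recall = Σ (supportᵢ/N)·recallᵢ with N=84: (33/84)·0.9394 + (16/84)·0.5625 + (35/84)·0.9143 = 0.857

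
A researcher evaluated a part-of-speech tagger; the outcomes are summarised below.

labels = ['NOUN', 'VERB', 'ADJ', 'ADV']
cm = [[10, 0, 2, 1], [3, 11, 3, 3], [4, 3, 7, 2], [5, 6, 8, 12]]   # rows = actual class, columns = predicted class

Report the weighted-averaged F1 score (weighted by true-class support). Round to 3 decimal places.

Per-class F1 score (2·TP/(2·TP+FP+FN)):
  NOUN: TP=10, FP=3+4+5=12, FN=0+2+1=3 → 20/35 = 0.5714
  VERB: TP=11, FP=0+3+6=9, FN=3+3+3=9 → 22/40 = 0.5500
  ADJ: TP=7, FP=2+3+8=13, FN=4+3+2=9 → 14/36 = 0.3889
  ADV: TP=12, FP=1+3+2=6, FN=5+6+8=19 → 24/49 = 0.4898
Weighted-F1 score = Σ (supportᵢ/N)·F1 scoreᵢ with N=80: (13/80)·0.5714 + (20/80)·0.5500 + (16/80)·0.3889 + (31/80)·0.4898 = 0.498

0.498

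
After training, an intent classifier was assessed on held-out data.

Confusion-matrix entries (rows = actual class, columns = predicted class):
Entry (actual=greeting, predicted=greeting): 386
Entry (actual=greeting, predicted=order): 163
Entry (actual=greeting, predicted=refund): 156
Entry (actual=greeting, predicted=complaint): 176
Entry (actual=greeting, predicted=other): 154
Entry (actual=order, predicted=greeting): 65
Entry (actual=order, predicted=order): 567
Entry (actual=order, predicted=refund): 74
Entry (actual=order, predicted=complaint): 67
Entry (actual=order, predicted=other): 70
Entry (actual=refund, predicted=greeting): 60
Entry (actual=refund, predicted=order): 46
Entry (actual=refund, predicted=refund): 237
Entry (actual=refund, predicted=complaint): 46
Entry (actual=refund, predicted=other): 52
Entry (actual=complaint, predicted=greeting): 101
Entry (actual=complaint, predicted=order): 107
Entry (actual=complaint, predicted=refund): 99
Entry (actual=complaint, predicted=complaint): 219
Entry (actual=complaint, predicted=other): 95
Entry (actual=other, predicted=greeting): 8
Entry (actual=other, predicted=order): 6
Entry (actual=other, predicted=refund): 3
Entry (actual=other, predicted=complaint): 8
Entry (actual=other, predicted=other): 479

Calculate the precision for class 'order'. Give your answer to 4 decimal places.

Treat 'order' as positive and all other classes as negative.
precision = TP/(TP+FP).
order: TP=567, FP=163+46+107+6=322 → 567/889 = 0.63780

0.6378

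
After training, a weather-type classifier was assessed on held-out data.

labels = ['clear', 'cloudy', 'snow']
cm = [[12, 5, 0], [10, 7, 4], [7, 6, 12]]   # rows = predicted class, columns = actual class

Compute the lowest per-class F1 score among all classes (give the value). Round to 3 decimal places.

0.359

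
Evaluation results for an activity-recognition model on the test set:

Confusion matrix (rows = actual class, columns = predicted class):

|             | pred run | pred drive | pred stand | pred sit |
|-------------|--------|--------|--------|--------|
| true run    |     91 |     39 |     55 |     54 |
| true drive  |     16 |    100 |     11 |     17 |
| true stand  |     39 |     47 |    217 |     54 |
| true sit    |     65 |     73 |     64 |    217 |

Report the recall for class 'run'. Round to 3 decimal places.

0.381

recall = TP/(TP+FN).
run: TP=91, FN=39+55+54=148 → 91/239 = 0.3808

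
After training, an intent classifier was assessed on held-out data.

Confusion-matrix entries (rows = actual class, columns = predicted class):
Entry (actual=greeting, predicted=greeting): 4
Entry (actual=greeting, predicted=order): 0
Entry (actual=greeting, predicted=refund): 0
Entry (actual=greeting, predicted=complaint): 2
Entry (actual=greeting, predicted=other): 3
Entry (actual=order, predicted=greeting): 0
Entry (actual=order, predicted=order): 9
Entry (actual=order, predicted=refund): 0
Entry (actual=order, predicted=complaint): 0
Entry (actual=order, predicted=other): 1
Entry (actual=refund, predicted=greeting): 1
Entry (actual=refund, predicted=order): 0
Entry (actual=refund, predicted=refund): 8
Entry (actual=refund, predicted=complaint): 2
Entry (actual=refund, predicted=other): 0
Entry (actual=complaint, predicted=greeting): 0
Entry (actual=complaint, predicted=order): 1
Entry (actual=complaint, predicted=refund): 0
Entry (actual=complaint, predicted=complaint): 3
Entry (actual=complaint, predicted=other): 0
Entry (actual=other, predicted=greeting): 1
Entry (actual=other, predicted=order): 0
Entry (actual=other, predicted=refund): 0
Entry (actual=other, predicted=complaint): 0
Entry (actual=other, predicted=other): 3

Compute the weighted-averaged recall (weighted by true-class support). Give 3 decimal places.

0.711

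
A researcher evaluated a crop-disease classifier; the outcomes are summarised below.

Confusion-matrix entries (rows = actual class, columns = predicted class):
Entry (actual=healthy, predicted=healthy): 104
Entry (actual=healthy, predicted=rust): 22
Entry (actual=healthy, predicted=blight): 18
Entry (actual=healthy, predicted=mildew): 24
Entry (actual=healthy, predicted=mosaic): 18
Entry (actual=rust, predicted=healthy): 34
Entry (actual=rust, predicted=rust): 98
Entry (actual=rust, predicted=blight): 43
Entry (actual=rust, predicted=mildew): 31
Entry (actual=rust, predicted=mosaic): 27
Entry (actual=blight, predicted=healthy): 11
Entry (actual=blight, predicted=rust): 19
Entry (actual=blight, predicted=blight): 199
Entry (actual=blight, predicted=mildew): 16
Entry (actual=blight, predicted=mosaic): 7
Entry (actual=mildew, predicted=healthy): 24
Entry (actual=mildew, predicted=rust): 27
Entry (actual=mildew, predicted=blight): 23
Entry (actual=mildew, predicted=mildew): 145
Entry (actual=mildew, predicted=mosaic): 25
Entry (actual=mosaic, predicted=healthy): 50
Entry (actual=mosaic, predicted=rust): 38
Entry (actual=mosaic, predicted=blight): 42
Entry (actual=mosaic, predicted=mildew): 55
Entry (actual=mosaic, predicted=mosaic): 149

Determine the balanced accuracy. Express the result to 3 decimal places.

Balanced accuracy = mean of per-class recall.
  healthy: recall = 104/186 = 0.5591
  rust: recall = 98/233 = 0.4206
  blight: recall = 199/252 = 0.7897
  mildew: recall = 145/244 = 0.5943
  mosaic: recall = 149/334 = 0.4461
Mean = (0.5591 + 0.4206 + 0.7897 + 0.5943 + 0.4461) / 5 = 0.562

0.562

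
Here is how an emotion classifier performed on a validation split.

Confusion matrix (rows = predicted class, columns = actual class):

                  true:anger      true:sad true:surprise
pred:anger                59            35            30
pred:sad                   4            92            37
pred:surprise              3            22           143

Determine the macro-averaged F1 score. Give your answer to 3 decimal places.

0.677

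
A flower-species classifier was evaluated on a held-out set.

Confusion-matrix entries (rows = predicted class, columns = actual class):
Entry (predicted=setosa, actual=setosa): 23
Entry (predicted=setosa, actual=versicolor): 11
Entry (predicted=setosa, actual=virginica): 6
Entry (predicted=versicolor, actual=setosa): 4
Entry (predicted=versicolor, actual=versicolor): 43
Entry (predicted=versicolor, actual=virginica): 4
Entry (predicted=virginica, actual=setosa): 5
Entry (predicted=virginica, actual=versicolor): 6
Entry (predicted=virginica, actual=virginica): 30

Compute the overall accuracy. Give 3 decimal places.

0.727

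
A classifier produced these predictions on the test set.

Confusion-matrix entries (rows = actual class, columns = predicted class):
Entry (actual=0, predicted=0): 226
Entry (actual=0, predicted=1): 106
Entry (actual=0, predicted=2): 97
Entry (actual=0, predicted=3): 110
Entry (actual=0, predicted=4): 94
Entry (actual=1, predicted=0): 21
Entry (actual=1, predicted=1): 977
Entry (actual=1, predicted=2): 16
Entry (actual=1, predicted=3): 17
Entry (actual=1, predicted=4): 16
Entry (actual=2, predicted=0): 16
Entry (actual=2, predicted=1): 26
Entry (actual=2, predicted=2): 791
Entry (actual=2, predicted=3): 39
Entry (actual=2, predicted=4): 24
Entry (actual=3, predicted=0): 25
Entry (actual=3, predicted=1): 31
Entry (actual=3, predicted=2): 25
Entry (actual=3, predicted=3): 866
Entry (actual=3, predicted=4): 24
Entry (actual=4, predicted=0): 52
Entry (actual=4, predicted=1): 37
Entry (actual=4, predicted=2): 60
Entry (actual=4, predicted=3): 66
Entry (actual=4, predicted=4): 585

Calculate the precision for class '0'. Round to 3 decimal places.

0.665

Take TP from the diagonal, FP from the rest of the '0' prediction marginal, FN from the rest of the '0' actual marginal.
precision = TP/(TP+FP).
0: TP=226, FP=21+16+25+52=114 → 226/340 = 0.6647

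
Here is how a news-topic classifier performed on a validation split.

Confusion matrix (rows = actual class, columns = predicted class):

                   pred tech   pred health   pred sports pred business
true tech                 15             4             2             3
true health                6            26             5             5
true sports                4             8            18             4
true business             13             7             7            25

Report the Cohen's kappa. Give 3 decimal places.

0.402

Observed agreement pₒ = trace/N = 84/152 = 0.5526
Expected agreement pₑ = Σ (rowᵢ·colᵢ)/N² = (24·38 + 42·45 + 34·32 + 52·37)/152² = 0.2516
κ = (pₒ − pₑ)/(1 − pₑ) = (0.5526 − 0.2516)/(1 − 0.2516) = 0.402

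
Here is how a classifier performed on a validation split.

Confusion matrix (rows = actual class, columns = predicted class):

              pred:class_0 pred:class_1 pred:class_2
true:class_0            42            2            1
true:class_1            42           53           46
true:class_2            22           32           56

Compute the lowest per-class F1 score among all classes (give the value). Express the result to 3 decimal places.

0.465

Per-class F1 score (2·TP/(2·TP+FP+FN)):
  class_0: TP=42, FP=42+22=64, FN=2+1=3 → 84/151 = 0.5563
  class_1: TP=53, FP=2+32=34, FN=42+46=88 → 106/228 = 0.4649
  class_2: TP=56, FP=1+46=47, FN=22+32=54 → 112/213 = 0.5258
Lowest is class 'class_1' with F1 score = 0.465.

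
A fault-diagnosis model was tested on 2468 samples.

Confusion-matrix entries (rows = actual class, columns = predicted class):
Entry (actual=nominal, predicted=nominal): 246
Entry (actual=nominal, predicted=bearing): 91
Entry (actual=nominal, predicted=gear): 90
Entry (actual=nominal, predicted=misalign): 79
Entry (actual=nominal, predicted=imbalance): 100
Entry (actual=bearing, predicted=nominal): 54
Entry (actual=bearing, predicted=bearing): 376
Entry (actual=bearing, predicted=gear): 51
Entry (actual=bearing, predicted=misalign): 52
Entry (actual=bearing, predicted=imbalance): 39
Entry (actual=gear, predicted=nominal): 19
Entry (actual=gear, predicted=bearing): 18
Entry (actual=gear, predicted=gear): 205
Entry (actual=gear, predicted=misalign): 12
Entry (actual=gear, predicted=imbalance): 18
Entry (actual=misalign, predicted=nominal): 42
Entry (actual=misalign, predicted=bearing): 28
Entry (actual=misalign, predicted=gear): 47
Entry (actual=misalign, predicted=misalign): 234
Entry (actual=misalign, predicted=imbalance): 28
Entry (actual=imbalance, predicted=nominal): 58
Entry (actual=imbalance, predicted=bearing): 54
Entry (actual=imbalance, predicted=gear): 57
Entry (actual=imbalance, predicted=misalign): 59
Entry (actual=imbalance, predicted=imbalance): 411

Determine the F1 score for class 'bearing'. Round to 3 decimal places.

0.660

One-vs-rest for 'bearing': TP = diagonal; FP = other classes predicted 'bearing'; FN = 'bearing' predicted as other.
F1 score = 2·TP/(2·TP+FP+FN).
bearing: TP=376, FP=91+18+28+54=191, FN=54+51+52+39=196 → 752/1139 = 0.6602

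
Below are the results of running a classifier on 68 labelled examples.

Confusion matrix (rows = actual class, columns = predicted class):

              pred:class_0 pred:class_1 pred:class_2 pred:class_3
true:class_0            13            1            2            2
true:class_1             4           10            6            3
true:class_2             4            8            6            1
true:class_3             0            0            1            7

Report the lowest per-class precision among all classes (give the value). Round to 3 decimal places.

0.400

Per-class precision (TP/(TP+FP)):
  class_0: TP=13, FP=4+4+0=8 → 13/21 = 0.6190
  class_1: TP=10, FP=1+8+0=9 → 10/19 = 0.5263
  class_2: TP=6, FP=2+6+1=9 → 6/15 = 0.4000
  class_3: TP=7, FP=2+3+1=6 → 7/13 = 0.5385
Lowest is class 'class_2' with precision = 0.400.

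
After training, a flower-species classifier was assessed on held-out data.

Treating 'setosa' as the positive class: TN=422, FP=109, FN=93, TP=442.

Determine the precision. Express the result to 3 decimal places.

0.802

Precision = TP/(TP+FP) = 442/(442+109) = 442/551 = 0.802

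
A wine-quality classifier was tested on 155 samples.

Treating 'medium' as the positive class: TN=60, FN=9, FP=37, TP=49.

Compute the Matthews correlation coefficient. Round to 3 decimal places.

0.451

MCC = (TP·TN − FP·FN) / √((TP+FP)(TP+FN)(TN+FP)(TN+FN))
Numerator = 49·60 − 37·9 = 2607
Denominator = √(86·58·97·69) = √33384684 = 5777.9481
MCC = 2607 / 5777.9481 = 0.451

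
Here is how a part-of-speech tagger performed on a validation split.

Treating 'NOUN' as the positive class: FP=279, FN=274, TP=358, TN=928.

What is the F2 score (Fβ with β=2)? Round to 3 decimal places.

0.566

Fβ = (1+β²)·TP / ((1+β²)·TP + β²·FN + FP), with β²=4
= 5·358 / (5·358 + 4·274 + 279) = 0.566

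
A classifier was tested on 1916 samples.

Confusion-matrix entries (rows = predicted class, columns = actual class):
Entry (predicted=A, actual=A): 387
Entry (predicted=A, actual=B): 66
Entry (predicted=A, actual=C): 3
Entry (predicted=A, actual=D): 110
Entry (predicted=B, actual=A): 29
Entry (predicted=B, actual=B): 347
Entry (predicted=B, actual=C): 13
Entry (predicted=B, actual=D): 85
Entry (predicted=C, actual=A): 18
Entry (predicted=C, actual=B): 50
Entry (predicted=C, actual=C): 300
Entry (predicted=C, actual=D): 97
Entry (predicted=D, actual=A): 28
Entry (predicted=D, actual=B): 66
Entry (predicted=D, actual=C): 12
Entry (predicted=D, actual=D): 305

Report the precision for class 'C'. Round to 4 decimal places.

0.6452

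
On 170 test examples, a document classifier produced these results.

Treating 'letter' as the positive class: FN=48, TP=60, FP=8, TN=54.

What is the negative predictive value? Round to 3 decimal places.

0.529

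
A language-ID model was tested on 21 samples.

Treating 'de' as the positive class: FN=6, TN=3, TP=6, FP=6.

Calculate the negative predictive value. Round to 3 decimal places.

NPV = TN/(TN+FN) = 3/(3+6) = 0.333

0.333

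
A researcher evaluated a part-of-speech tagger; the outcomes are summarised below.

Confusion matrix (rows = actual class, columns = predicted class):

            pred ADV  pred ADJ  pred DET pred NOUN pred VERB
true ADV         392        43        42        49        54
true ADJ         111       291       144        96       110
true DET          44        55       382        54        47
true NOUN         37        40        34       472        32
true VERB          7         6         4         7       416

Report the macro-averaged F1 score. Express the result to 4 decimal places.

0.6580

Per-class F1 score (2·TP/(2·TP+FP+FN)):
  ADV: TP=392, FP=111+44+37+7=199, FN=43+42+49+54=188 → 784/1171 = 0.66951
  ADJ: TP=291, FP=43+55+40+6=144, FN=111+144+96+110=461 → 582/1187 = 0.49031
  DET: TP=382, FP=42+144+34+4=224, FN=44+55+54+47=200 → 764/1188 = 0.64310
  NOUN: TP=472, FP=49+96+54+7=206, FN=37+40+34+32=143 → 944/1293 = 0.73009
  VERB: TP=416, FP=54+110+47+32=243, FN=7+6+4+7=24 → 832/1099 = 0.75705
Macro-F1 score = mean = (0.66951 + 0.49031 + 0.64310 + 0.73009 + 0.75705) / 5 = 0.6580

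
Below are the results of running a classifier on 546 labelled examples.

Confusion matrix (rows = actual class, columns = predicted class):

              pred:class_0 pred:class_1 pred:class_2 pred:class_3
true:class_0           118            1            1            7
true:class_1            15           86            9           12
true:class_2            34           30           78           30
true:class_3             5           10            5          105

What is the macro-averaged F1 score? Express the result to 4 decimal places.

0.7054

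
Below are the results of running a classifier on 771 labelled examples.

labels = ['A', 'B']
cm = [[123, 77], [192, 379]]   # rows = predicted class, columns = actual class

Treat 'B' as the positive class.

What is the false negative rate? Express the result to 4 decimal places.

0.1689

FNR = FN/(FN+TP) = 77/(77+379) = 0.1689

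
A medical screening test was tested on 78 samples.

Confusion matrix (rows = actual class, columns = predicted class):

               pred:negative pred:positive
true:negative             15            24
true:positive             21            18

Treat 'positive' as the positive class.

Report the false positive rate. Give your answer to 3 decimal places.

0.615

FPR = FP/(FP+TN) = 24/(24+15) = 0.615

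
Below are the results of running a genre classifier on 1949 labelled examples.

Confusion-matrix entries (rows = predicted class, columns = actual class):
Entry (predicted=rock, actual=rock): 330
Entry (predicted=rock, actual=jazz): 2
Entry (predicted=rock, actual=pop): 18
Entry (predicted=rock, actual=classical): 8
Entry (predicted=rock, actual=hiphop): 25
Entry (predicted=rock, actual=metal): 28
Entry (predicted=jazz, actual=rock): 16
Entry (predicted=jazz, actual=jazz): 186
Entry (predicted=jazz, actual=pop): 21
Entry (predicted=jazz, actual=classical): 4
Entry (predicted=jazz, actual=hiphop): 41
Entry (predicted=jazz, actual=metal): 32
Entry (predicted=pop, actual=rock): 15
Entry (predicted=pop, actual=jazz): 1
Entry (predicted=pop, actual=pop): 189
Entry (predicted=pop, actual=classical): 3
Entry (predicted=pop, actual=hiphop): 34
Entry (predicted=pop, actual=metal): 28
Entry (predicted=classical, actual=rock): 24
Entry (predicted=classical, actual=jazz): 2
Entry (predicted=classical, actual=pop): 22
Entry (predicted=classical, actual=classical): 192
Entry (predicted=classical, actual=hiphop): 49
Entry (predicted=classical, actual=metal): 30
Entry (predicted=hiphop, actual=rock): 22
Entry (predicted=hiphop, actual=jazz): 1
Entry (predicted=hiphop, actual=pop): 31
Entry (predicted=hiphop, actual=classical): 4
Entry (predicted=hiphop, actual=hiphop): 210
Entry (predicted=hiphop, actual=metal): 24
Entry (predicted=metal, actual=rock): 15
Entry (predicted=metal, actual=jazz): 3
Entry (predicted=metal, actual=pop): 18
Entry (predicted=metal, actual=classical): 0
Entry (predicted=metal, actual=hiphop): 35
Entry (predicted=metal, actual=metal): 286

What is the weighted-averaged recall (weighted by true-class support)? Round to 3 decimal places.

Per-class recall (TP/(TP+FN)):
  rock: TP=330, FN=16+15+24+22+15=92 → 330/422 = 0.7820
  jazz: TP=186, FN=2+1+2+1+3=9 → 186/195 = 0.9538
  pop: TP=189, FN=18+21+22+31+18=110 → 189/299 = 0.6321
  classical: TP=192, FN=8+4+3+4+0=19 → 192/211 = 0.9100
  hiphop: TP=210, FN=25+41+34+49+35=184 → 210/394 = 0.5330
  metal: TP=286, FN=28+32+28+30+24=142 → 286/428 = 0.6682
Weighted-recall = Σ (supportᵢ/N)·recallᵢ with N=1949: (422/1949)·0.7820 + (195/1949)·0.9538 + (299/1949)·0.6321 + (211/1949)·0.9100 + (394/1949)·0.5330 + (428/1949)·0.6682 = 0.715

0.715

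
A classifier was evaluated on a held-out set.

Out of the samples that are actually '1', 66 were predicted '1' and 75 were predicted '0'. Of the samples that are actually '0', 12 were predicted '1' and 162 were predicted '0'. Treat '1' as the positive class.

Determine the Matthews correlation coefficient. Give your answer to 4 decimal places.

0.4598

MCC = (TP·TN − FP·FN) / √((TP+FP)(TP+FN)(TN+FP)(TN+FN))
Numerator = 66·162 − 12·75 = 9792
Denominator = √(78·141·174·237) = √453535524 = 21296.3735
MCC = 9792 / 21296.3735 = 0.4598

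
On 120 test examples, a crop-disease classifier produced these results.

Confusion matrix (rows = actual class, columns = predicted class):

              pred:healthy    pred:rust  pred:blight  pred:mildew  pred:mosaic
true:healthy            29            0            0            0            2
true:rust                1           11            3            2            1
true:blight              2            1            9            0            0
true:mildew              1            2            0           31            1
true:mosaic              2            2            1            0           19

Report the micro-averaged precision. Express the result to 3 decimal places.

Micro-averaging pools counts across classes: ΣTP=99, ΣFP=21, ΣFN=21.
Micro-precision = TP/(TP+FP) on pooled counts = 0.825 (equals overall accuracy in single-label multiclass).

0.825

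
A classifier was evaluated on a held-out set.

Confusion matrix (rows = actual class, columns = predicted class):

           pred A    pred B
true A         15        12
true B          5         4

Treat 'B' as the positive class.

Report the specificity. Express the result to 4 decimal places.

0.5556

Specificity = TN/(TN+FP) = 15/(15+12) = 0.5556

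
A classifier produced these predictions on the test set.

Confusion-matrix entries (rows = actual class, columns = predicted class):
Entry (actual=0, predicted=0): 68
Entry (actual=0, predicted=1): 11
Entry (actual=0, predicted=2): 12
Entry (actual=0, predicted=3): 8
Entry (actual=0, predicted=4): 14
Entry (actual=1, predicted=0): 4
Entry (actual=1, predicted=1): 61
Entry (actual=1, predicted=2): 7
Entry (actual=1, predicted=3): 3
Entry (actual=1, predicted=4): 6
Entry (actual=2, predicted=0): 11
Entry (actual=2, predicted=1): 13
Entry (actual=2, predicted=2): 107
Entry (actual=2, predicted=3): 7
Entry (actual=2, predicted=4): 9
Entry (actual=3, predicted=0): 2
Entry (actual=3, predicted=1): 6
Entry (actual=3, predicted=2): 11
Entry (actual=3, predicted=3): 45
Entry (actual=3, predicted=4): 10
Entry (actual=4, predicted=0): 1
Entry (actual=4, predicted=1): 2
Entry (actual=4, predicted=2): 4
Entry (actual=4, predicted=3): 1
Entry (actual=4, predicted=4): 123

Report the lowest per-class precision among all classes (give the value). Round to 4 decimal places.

0.6559

Per-class precision (TP/(TP+FP)):
  0: TP=68, FP=4+11+2+1=18 → 68/86 = 0.79070
  1: TP=61, FP=11+13+6+2=32 → 61/93 = 0.65591
  2: TP=107, FP=12+7+11+4=34 → 107/141 = 0.75887
  3: TP=45, FP=8+3+7+1=19 → 45/64 = 0.70313
  4: TP=123, FP=14+6+9+10=39 → 123/162 = 0.75926
Lowest is class '1' with precision = 0.6559.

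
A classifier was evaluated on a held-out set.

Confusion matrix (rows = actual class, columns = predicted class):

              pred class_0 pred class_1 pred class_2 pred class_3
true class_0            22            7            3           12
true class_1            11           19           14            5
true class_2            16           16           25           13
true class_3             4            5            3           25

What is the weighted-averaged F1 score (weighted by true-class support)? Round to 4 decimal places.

0.4495

Per-class F1 score (2·TP/(2·TP+FP+FN)):
  class_0: TP=22, FP=11+16+4=31, FN=7+3+12=22 → 44/97 = 0.45361
  class_1: TP=19, FP=7+16+5=28, FN=11+14+5=30 → 38/96 = 0.39583
  class_2: TP=25, FP=3+14+3=20, FN=16+16+13=45 → 50/115 = 0.43478
  class_3: TP=25, FP=12+5+13=30, FN=4+5+3=12 → 50/92 = 0.54348
Weighted-F1 score = Σ (supportᵢ/N)·F1 scoreᵢ with N=200: (44/200)·0.45361 + (49/200)·0.39583 + (70/200)·0.43478 + (37/200)·0.54348 = 0.4495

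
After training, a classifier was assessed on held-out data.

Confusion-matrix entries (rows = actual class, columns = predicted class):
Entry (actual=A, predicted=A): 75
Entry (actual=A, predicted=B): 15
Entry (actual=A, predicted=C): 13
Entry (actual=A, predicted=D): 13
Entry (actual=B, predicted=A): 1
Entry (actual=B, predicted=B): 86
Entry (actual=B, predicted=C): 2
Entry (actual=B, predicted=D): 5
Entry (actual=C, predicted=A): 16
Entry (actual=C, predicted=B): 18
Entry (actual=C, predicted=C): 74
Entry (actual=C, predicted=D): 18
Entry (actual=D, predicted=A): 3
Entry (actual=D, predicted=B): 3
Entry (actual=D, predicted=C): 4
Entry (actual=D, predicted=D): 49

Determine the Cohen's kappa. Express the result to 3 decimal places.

Observed agreement pₒ = trace/N = 284/395 = 0.7190
Expected agreement pₑ = Σ (rowᵢ·colᵢ)/N² = (116·95 + 94·122 + 126·93 + 59·85)/395² = 0.2514
κ = (pₒ − pₑ)/(1 − pₑ) = (0.7190 − 0.2514)/(1 − 0.2514) = 0.625

0.625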